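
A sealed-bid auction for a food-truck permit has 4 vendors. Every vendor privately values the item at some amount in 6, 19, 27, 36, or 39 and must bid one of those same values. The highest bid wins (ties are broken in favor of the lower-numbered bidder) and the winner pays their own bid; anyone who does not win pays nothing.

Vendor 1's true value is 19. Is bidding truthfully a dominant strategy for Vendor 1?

No

Consider the case where Vendor 2 bids 6, Vendor 3 bids 6 and Vendor 4 bids 6.
Truthful bid 19: wins, pays 19, utility 19 - 19 = 0.
Bid 6 instead: wins, pays 6, utility 19 - 6 = 13.
Since 13 > 0, bidding 6 is strictly better here, so truthful bidding is not dominant.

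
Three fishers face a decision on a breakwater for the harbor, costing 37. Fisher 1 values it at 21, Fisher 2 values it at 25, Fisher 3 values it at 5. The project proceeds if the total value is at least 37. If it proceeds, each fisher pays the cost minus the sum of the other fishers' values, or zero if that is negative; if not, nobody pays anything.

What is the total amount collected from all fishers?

18

Total value 51 ≥ cost 37, so it is built.
Fisher 1: others sum to 30; max(0, 37 - 30) = 7.
Fisher 2: others sum to 26; max(0, 37 - 26) = 11.
Fisher 3: others sum to 46; max(0, 37 - 46) = 0.
Total collected = 7 + 11 + 0 = 18.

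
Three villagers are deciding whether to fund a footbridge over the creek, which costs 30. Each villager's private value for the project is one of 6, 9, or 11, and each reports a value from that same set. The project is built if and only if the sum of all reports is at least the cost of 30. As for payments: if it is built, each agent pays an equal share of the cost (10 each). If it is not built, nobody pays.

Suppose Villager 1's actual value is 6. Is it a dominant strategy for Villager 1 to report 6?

Check each profile of the others' reports and compare truth against every alternative report.
Others report (11, 11): truth gives 0, best alternative gives -4.
Others report (6, 6): truth gives 0, best alternative gives 0.
Others report (6, 9): truth gives 0, best alternative gives 0.
Others report (6, 11): truth gives 0, best alternative gives 0.
Others report (9, 6): truth gives 0, best alternative gives 0.
Others report (9, 9): truth gives 0, best alternative gives 0.
(Remaining 3 profiles checked similarly; truth is weakly best in each.)
In every case the truthful report is at least as good as any alternative, so it is a dominant strategy.

Yes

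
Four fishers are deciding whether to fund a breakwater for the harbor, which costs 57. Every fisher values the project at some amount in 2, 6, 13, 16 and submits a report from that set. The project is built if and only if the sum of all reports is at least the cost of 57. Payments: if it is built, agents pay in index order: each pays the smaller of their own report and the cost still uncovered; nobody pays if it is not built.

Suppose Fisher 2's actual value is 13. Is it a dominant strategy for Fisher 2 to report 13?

Check each profile of the others' reports and compare truth against every alternative report.
Others report (2, 2, 2): truth gives 0, best alternative gives 0.
Others report (2, 2, 6): truth gives 0, best alternative gives 0.
Others report (2, 2, 13): truth gives 0, best alternative gives 0.
Others report (2, 2, 16): truth gives 0, best alternative gives 0.
Others report (2, 6, 2): truth gives 0, best alternative gives 0.
Others report (2, 6, 6): truth gives 0, best alternative gives 0.
(Remaining 58 profiles checked similarly; truth is weakly best in each.)
In every case the truthful report is at least as good as any alternative, so it is a dominant strategy.

Yes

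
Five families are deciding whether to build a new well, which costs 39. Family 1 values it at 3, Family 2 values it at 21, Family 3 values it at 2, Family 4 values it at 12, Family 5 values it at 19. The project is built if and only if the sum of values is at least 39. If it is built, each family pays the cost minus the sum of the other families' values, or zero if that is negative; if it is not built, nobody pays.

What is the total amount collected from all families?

4

Total value 57 ≥ cost 39, so it is built.
Family 1: others sum to 54; max(0, 39 - 54) = 0.
Family 2: others sum to 36; max(0, 39 - 36) = 3.
Family 3: others sum to 55; max(0, 39 - 55) = 0.
Family 4: others sum to 45; max(0, 39 - 45) = 0.
Family 5: others sum to 38; max(0, 39 - 38) = 1.
Total collected = 0 + 3 + 0 + 0 + 1 = 4.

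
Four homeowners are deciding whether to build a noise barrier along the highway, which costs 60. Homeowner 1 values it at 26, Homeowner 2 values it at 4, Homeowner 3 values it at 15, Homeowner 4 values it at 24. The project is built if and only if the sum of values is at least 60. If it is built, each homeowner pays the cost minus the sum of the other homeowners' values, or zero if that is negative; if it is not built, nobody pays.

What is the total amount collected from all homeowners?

Total value 69 ≥ cost 60, so it is built.
Homeowner 1: others sum to 43; max(0, 60 - 43) = 17.
Homeowner 2: others sum to 65; max(0, 60 - 65) = 0.
Homeowner 3: others sum to 54; max(0, 60 - 54) = 6.
Homeowner 4: others sum to 45; max(0, 60 - 45) = 15.
Total collected = 17 + 0 + 6 + 15 = 38.

38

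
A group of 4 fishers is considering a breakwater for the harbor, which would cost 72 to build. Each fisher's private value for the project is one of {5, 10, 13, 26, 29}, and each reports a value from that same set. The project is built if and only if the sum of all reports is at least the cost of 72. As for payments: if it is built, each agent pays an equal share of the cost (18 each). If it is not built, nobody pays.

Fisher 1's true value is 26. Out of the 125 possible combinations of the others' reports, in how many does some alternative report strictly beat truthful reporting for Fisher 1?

12

Others report (5, 10, 29): truth gives 0; report 29 gives 8 > 0. Violating.
Others report (5, 13, 26): truth gives 0; report 29 gives 8 > 0. Violating.
Others report (5, 26, 13): truth gives 0; report 29 gives 8 > 0. Violating.
Others report (5, 29, 10): truth gives 0; report 29 gives 8 > 0. Violating.
Others report (5, 5, 5): truth gives 0; no alternative beats it.
Others report (5, 5, 10): truth gives 0; no alternative beats it.
(Checking all 125 profiles: 12 have a profitable deviation, 113 do not.)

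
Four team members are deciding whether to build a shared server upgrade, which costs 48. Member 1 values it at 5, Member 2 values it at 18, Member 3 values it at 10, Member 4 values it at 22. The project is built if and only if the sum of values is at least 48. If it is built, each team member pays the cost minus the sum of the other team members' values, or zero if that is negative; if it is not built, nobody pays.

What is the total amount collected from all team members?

Total value 55 ≥ cost 48, so it is built.
Member 1: others sum to 50; max(0, 48 - 50) = 0.
Member 2: others sum to 37; max(0, 48 - 37) = 11.
Member 3: others sum to 45; max(0, 48 - 45) = 3.
Member 4: others sum to 33; max(0, 48 - 33) = 15.
Total collected = 0 + 11 + 3 + 15 = 29.

29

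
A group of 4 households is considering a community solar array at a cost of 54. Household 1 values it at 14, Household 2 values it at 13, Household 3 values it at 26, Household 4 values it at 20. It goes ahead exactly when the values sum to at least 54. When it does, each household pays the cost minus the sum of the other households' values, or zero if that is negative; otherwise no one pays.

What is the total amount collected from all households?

8

Total value 73 ≥ cost 54, so it is built.
Household 1: others sum to 59; max(0, 54 - 59) = 0.
Household 2: others sum to 60; max(0, 54 - 60) = 0.
Household 3: others sum to 47; max(0, 54 - 47) = 7.
Household 4: others sum to 53; max(0, 54 - 53) = 1.
Total collected = 0 + 0 + 7 + 1 = 8.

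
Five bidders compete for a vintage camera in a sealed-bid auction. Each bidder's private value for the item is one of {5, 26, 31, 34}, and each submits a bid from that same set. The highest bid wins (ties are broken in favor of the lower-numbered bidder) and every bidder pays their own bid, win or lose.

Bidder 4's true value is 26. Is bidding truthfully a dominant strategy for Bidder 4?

Consider the case where Bidder 1 bids 5, Bidder 2 bids 5, Bidder 3 bids 5 and Bidder 5 bids 31.
Truthful bid 26: loses but pays 26, utility -26.
Bid 5 instead: loses but pays 5, utility -5.
Since -5 > -26, bidding 5 is strictly better here, so truthful bidding is not dominant.

No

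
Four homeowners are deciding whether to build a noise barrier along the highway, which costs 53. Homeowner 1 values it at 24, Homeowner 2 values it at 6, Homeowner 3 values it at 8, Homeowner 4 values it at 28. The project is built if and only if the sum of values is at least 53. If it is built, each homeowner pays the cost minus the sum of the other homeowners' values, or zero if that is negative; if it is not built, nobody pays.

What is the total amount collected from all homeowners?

26

Total value 66 ≥ cost 53, so it is built.
Homeowner 1: others sum to 42; max(0, 53 - 42) = 11.
Homeowner 2: others sum to 60; max(0, 53 - 60) = 0.
Homeowner 3: others sum to 58; max(0, 53 - 58) = 0.
Homeowner 4: others sum to 38; max(0, 53 - 38) = 15.
Total collected = 11 + 0 + 0 + 15 = 26.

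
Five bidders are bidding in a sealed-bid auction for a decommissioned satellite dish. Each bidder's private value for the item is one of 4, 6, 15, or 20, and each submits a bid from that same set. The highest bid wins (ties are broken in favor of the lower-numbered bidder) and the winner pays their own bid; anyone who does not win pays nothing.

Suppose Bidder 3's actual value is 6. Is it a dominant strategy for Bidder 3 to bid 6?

Yes

Check each profile of the others' bids and compare truth against every alternative bid.
Others bid (4, 4, 4, 4): truth gives 0, best alternative gives 0.
Others bid (4, 4, 4, 6): truth gives 0, best alternative gives 0.
Others bid (4, 4, 4, 15): truth gives 0, best alternative gives 0.
Others bid (4, 4, 4, 20): truth gives 0, best alternative gives 0.
Others bid (4, 4, 6, 4): truth gives 0, best alternative gives 0.
Others bid (4, 4, 6, 6): truth gives 0, best alternative gives 0.
(Remaining 250 profiles checked similarly; truth is weakly best in each.)
In every case the truthful bid is at least as good as any alternative, so it is a dominant strategy.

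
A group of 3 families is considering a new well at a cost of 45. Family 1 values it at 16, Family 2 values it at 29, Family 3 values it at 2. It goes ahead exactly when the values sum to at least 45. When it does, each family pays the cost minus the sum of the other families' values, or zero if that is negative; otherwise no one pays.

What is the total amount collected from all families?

41

Total value 47 ≥ cost 45, so it is built.
Family 1: others sum to 31; max(0, 45 - 31) = 14.
Family 2: others sum to 18; max(0, 45 - 18) = 27.
Family 3: others sum to 45; max(0, 45 - 45) = 0.
Total collected = 14 + 27 + 0 = 41.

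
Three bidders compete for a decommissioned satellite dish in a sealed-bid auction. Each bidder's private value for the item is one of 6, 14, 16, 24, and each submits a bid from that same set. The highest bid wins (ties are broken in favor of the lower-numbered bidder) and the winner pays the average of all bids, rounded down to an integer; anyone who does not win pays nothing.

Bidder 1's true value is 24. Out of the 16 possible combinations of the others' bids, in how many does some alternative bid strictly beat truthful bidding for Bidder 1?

Others bid (6, 6): truth gives 12; bid 6 gives 18 > 12. Violating.
Others bid (6, 14): truth gives 10; bid 14 gives 13 > 10. Violating.
Others bid (6, 16): truth gives 9; bid 16 gives 12 > 9. Violating.
Others bid (14, 6): truth gives 10; bid 14 gives 13 > 10. Violating.
Others bid (6, 24): truth gives 6; no alternative beats it.
Others bid (14, 24): truth gives 4; no alternative beats it.
(Checking all 16 profiles: 9 have a profitable deviation, 7 do not.)

9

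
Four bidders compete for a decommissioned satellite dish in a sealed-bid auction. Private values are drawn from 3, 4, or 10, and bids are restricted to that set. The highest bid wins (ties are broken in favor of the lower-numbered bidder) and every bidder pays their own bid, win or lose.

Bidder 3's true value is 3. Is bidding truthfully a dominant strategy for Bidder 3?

Consider the case where Bidder 1 bids 3, Bidder 2 bids 3 and Bidder 4 bids 3.
Truthful bid 3: loses but pays 3, utility -3.
Bid 4 instead: wins, pays 4, utility 3 - 4 = -1.
Since -1 > -3, bidding 4 is strictly better here, so truthful bidding is not dominant.

No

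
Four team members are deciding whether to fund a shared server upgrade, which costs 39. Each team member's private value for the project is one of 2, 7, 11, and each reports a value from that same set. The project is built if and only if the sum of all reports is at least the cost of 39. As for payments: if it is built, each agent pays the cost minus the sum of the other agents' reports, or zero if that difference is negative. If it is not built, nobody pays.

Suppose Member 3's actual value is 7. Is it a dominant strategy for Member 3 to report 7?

Check each profile of the others' reports and compare truth against every alternative report.
Others report (11, 11, 11): truth gives 1, best alternative gives 1.
Others report (2, 2, 2): truth gives 0, best alternative gives 0.
Others report (2, 2, 7): truth gives 0, best alternative gives 0.
Others report (2, 2, 11): truth gives 0, best alternative gives 0.
Others report (2, 7, 2): truth gives 0, best alternative gives 0.
Others report (2, 7, 7): truth gives 0, best alternative gives 0.
(Remaining 21 profiles checked similarly; truth is weakly best in each.)
In every case the truthful report is at least as good as any alternative, so it is a dominant strategy.

Yes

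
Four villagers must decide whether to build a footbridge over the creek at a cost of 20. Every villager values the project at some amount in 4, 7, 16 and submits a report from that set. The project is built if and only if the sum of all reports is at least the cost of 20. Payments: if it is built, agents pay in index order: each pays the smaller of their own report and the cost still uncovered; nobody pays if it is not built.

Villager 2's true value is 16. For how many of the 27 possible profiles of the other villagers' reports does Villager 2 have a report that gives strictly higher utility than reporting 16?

Others report (4, 4, 7): truth gives 0; report 7 gives 9 > 0. Violating.
Others report (4, 4, 16): truth gives 0; report 4 gives 12 > 0. Violating.
Others report (4, 7, 4): truth gives 0; report 7 gives 9 > 0. Violating.
Others report (4, 7, 7): truth gives 0; report 4 gives 12 > 0. Violating.
Others report (4, 4, 4): truth gives 0; no alternative beats it.
Others report (16, 4, 4): truth gives 12; no alternative beats it.
(Checking all 27 profiles: 17 have a profitable deviation, 10 do not.)

17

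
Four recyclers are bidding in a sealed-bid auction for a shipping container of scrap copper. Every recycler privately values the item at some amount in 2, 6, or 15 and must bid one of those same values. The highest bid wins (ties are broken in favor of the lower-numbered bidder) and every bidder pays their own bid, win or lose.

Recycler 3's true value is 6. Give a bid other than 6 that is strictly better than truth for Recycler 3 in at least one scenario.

2

Suppose Recycler 1 bids 2, Recycler 2 bids 2 and Recycler 4 bids 15.
Bid 6: loses but pays 6, utility -6.
Bid 2: loses but pays 2, utility -2.
So bidding 2 beats truth here (-2 > -6).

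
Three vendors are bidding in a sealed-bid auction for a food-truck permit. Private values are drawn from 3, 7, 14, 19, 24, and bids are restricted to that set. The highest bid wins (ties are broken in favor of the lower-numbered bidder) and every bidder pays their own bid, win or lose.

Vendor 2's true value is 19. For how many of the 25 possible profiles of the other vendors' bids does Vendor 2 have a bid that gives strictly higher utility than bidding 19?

Others bid (3, 3): truth gives 0; bid 7 gives 12 > 0. Violating.
Others bid (3, 7): truth gives 0; bid 7 gives 12 > 0. Violating.
Others bid (3, 14): truth gives 0; bid 14 gives 5 > 0. Violating.
Others bid (3, 24): truth gives -19; bid 3 gives -3 > -19. Violating.
Others bid (3, 19): truth gives 0; no alternative beats it.
Others bid (7, 19): truth gives 0; no alternative beats it.
(Checking all 25 profiles: 19 have a profitable deviation, 6 do not.)

19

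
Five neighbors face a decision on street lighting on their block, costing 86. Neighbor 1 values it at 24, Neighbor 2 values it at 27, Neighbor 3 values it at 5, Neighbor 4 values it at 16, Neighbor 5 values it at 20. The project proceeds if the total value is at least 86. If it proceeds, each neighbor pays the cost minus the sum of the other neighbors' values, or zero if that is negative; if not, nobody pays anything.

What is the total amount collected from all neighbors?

63

Total value 92 ≥ cost 86, so it is built.
Neighbor 1: others sum to 68; max(0, 86 - 68) = 18.
Neighbor 2: others sum to 65; max(0, 86 - 65) = 21.
Neighbor 3: others sum to 87; max(0, 86 - 87) = 0.
Neighbor 4: others sum to 76; max(0, 86 - 76) = 10.
Neighbor 5: others sum to 72; max(0, 86 - 72) = 14.
Total collected = 18 + 21 + 0 + 10 + 14 = 63.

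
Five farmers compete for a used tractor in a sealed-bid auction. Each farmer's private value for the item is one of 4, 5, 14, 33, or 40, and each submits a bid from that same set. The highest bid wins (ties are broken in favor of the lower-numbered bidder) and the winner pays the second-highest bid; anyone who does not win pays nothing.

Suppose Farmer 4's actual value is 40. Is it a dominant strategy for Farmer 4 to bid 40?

Yes

Check each profile of the others' bids and compare truth against every alternative bid.
Others bid (4, 4, 33, 4): truth gives 7, best alternative gives 0.
Others bid (4, 4, 33, 5): truth gives 7, best alternative gives 0.
Others bid (4, 4, 33, 14): truth gives 7, best alternative gives 0.
Others bid (4, 4, 33, 33): truth gives 7, best alternative gives 0.
Others bid (4, 5, 33, 4): truth gives 7, best alternative gives 0.
Others bid (4, 5, 33, 5): truth gives 7, best alternative gives 0.
(Remaining 619 profiles checked similarly; truth is weakly best in each.)
In every case the truthful bid is at least as good as any alternative, so it is a dominant strategy.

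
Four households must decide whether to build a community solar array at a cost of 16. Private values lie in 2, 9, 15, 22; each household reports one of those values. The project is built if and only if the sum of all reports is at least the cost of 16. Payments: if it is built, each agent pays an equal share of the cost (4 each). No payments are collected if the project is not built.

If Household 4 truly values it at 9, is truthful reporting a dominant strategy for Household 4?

No

Consider the case where Household 1 reports 2, Household 2 reports 2 and Household 3 reports 2.
Truthful report 9: project not built, utility 0.
Report 15 instead: project built, pays 4, utility 9 - 4 = 5.
Since 5 > 0, reporting 15 is strictly better here, so truthful reporting is not dominant.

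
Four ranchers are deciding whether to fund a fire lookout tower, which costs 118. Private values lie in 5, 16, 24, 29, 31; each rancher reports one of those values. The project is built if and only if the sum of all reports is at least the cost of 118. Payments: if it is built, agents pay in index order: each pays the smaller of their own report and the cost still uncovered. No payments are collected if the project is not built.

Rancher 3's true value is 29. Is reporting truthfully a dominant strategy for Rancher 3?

Yes

Check each profile of the others' reports and compare truth against every alternative report.
Others report (5, 5, 5): truth gives 0, best alternative gives 0.
Others report (5, 5, 16): truth gives 0, best alternative gives 0.
Others report (5, 5, 24): truth gives 0, best alternative gives 0.
Others report (5, 5, 29): truth gives 0, best alternative gives 0.
Others report (5, 5, 31): truth gives 0, best alternative gives 0.
Others report (5, 16, 5): truth gives 0, best alternative gives 0.
(Remaining 119 profiles checked similarly; truth is weakly best in each.)
In every case the truthful report is at least as good as any alternative, so it is a dominant strategy.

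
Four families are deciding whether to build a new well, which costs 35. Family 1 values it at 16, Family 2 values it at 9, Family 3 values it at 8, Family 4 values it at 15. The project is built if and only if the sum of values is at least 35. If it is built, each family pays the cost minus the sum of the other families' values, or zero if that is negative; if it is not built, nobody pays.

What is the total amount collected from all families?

5

Total value 48 ≥ cost 35, so it is built.
Family 1: others sum to 32; max(0, 35 - 32) = 3.
Family 2: others sum to 39; max(0, 35 - 39) = 0.
Family 3: others sum to 40; max(0, 35 - 40) = 0.
Family 4: others sum to 33; max(0, 35 - 33) = 2.
Total collected = 3 + 0 + 0 + 2 = 5.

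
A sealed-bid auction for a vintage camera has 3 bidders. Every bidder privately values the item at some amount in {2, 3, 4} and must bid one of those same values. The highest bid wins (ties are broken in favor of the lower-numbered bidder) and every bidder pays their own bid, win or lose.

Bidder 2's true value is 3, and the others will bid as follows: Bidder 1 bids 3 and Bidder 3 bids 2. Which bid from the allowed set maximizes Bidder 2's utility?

4

Bid 2: loses but pays 2, utility -2.
Bid 3: loses but pays 3, utility -3.
Bid 4: wins, pays 4, utility 3 - 4 = -1.
The best choice is 4 with utility -1.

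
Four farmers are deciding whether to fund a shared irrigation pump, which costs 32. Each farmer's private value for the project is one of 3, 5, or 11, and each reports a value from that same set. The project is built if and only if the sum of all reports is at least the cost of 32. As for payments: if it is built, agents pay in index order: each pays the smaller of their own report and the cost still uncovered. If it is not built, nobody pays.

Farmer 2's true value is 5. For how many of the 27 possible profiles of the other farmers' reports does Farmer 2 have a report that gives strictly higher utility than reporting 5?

Others report (11, 11, 11): truth gives 0; report 3 gives 2 > 0. Violating.
Others report (3, 3, 3): truth gives 0; no alternative beats it.
Others report (3, 3, 5): truth gives 0; no alternative beats it.
(Checking all 27 profiles: 1 has a profitable deviation, 26 do not.)

1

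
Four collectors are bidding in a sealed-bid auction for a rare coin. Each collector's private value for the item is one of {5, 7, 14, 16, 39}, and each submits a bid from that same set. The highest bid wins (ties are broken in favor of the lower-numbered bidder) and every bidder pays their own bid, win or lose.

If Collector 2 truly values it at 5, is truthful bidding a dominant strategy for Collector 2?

No

Consider the case where Collector 1 bids 5, Collector 3 bids 5 and Collector 4 bids 5.
Truthful bid 5: loses but pays 5, utility -5.
Bid 7 instead: wins, pays 7, utility 5 - 7 = -2.
Since -2 > -5, bidding 7 is strictly better here, so truthful bidding is not dominant.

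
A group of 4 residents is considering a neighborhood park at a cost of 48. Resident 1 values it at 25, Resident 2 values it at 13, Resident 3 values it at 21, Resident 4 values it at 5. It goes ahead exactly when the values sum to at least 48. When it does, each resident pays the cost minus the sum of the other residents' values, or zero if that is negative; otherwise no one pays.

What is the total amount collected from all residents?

Total value 64 ≥ cost 48, so it is built.
Resident 1: others sum to 39; max(0, 48 - 39) = 9.
Resident 2: others sum to 51; max(0, 48 - 51) = 0.
Resident 3: others sum to 43; max(0, 48 - 43) = 5.
Resident 4: others sum to 59; max(0, 48 - 59) = 0.
Total collected = 9 + 0 + 5 + 0 = 14.

14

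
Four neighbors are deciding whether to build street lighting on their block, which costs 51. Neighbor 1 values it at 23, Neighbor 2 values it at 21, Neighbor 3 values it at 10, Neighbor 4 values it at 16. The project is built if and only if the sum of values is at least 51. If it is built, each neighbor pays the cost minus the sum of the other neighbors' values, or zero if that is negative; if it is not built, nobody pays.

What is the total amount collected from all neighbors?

6

Total value 70 ≥ cost 51, so it is built.
Neighbor 1: others sum to 47; max(0, 51 - 47) = 4.
Neighbor 2: others sum to 49; max(0, 51 - 49) = 2.
Neighbor 3: others sum to 60; max(0, 51 - 60) = 0.
Neighbor 4: others sum to 54; max(0, 51 - 54) = 0.
Total collected = 4 + 2 + 0 + 0 = 6.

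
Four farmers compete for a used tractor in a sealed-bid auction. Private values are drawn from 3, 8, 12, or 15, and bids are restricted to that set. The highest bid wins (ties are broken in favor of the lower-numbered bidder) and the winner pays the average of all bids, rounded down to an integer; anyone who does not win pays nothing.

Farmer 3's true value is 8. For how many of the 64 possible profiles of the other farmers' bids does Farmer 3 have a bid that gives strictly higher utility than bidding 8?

Others bid (3, 3, 12): truth gives 0; bid 12 gives 1 > 0. Violating.
Others bid (3, 8, 3): truth gives 0; bid 12 gives 2 > 0. Violating.
Others bid (3, 8, 8): truth gives 0; bid 12 gives 1 > 0. Violating.
Others bid (8, 3, 3): truth gives 0; bid 12 gives 2 > 0. Violating.
Others bid (3, 3, 3): truth gives 4; no alternative beats it.
Others bid (3, 3, 8): truth gives 3; no alternative beats it.
(Checking all 64 profiles: 6 have a profitable deviation, 58 do not.)

6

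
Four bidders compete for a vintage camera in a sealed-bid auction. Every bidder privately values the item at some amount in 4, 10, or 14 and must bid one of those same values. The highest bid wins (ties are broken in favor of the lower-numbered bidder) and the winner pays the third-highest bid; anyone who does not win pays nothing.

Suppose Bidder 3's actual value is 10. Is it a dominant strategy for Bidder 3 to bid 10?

No

Consider the case where Bidder 1 bids 4, Bidder 2 bids 4 and Bidder 4 bids 14.
Truthful bid 10: loses, pays 0, utility 0.
Bid 14 instead: wins, pays 4, utility 10 - 4 = 6.
Since 6 > 0, bidding 14 is strictly better here, so truthful bidding is not dominant.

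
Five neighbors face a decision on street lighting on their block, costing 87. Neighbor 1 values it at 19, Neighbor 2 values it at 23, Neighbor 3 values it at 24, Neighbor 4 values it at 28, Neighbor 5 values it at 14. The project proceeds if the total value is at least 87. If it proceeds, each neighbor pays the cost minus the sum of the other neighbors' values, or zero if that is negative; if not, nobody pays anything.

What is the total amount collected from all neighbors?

12

Total value 108 ≥ cost 87, so it is built.
Neighbor 1: others sum to 89; max(0, 87 - 89) = 0.
Neighbor 2: others sum to 85; max(0, 87 - 85) = 2.
Neighbor 3: others sum to 84; max(0, 87 - 84) = 3.
Neighbor 4: others sum to 80; max(0, 87 - 80) = 7.
Neighbor 5: others sum to 94; max(0, 87 - 94) = 0.
Total collected = 0 + 2 + 3 + 7 + 0 = 12.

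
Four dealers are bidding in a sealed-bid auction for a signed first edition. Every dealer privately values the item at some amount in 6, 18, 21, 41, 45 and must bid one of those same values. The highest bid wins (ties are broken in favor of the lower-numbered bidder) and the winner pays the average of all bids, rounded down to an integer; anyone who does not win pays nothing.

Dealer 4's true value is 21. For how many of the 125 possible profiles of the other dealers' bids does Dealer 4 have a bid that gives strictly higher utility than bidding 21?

3

Others bid (6, 6, 21): truth gives 0; bid 41 gives 3 > 0. Violating.
Others bid (6, 21, 6): truth gives 0; bid 41 gives 3 > 0. Violating.
Others bid (21, 6, 6): truth gives 0; bid 41 gives 3 > 0. Violating.
Others bid (6, 6, 6): truth gives 12; no alternative beats it.
Others bid (6, 6, 18): truth gives 9; no alternative beats it.
(Checking all 125 profiles: 3 have a profitable deviation, 122 do not.)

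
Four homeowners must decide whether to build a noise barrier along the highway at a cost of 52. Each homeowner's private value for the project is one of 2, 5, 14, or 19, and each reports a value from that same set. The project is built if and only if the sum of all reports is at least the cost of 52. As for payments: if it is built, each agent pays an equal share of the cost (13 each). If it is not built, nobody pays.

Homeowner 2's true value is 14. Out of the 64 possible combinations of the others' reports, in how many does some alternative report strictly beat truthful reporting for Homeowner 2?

9

Others report (2, 14, 19): truth gives 0; report 19 gives 1 > 0. Violating.
Others report (2, 19, 14): truth gives 0; report 19 gives 1 > 0. Violating.
Others report (5, 14, 14): truth gives 0; report 19 gives 1 > 0. Violating.
Others report (14, 2, 19): truth gives 0; report 19 gives 1 > 0. Violating.
Others report (2, 2, 2): truth gives 0; no alternative beats it.
Others report (2, 2, 5): truth gives 0; no alternative beats it.
(Checking all 64 profiles: 9 have a profitable deviation, 55 do not.)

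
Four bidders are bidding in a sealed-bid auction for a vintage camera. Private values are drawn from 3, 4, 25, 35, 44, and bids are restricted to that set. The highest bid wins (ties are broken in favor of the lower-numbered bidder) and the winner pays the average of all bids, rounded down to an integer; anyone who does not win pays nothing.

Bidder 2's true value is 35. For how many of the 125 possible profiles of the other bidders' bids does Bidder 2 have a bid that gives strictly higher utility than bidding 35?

Others bid (3, 3, 3): truth gives 24; bid 4 gives 32 > 24. Violating.
Others bid (3, 3, 4): truth gives 24; bid 4 gives 32 > 24. Violating.
Others bid (3, 3, 25): truth gives 19; bid 25 gives 21 > 19. Violating.
Others bid (3, 3, 44): truth gives 0; bid 44 gives 12 > 0. Violating.
Others bid (3, 3, 35): truth gives 16; no alternative beats it.
Others bid (3, 4, 35): truth gives 16; no alternative beats it.
(Checking all 125 profiles: 61 have a profitable deviation, 64 do not.)

61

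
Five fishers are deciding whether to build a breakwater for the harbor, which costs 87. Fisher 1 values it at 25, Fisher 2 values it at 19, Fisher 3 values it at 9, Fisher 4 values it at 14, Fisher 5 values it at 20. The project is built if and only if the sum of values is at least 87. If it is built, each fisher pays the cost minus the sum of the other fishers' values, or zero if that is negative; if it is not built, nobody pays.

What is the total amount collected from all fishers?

87

Total value 87 ≥ cost 87, so it is built.
Fisher 1: others sum to 62; max(0, 87 - 62) = 25.
Fisher 2: others sum to 68; max(0, 87 - 68) = 19.
Fisher 3: others sum to 78; max(0, 87 - 78) = 9.
Fisher 4: others sum to 73; max(0, 87 - 73) = 14.
Fisher 5: others sum to 67; max(0, 87 - 67) = 20.
Total collected = 25 + 19 + 9 + 14 + 20 = 87.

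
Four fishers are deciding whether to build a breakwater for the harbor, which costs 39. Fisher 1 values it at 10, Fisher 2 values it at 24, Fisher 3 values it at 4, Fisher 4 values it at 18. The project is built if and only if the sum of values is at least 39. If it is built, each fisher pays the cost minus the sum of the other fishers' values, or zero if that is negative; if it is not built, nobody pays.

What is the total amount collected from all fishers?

8

Total value 56 ≥ cost 39, so it is built.
Fisher 1: others sum to 46; max(0, 39 - 46) = 0.
Fisher 2: others sum to 32; max(0, 39 - 32) = 7.
Fisher 3: others sum to 52; max(0, 39 - 52) = 0.
Fisher 4: others sum to 38; max(0, 39 - 38) = 1.
Total collected = 0 + 7 + 0 + 1 = 8.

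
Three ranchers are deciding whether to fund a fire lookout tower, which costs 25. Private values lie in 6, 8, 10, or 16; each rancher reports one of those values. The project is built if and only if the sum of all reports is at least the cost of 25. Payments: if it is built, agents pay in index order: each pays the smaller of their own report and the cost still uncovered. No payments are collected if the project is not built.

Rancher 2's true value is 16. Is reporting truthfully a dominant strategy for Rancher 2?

No

Consider the case where Rancher 1 reports 6 and Rancher 3 reports 10.
Truthful report 16: project built, pays 16, utility 16 - 16 = 0.
Report 10 instead: project built, pays 10, utility 16 - 10 = 6.
Since 6 > 0, reporting 10 is strictly better here, so truthful reporting is not dominant.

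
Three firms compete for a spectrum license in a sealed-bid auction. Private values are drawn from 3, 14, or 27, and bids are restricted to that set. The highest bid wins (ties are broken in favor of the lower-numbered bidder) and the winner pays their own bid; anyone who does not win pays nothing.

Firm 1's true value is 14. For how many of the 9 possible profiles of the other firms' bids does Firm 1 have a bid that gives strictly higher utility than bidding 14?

1

Others bid (3, 3): truth gives 0; bid 3 gives 11 > 0. Violating.
Others bid (3, 14): truth gives 0; no alternative beats it.
Others bid (3, 27): truth gives 0; no alternative beats it.
(Checking all 9 profiles: 1 has a profitable deviation, 8 do not.)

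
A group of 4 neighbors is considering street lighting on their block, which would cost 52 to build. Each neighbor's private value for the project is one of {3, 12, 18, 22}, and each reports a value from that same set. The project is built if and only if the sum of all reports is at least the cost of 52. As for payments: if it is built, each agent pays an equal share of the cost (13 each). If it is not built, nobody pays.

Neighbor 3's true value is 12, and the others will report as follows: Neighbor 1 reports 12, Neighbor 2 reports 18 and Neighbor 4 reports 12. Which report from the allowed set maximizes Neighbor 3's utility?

Report 3: project not built, utility 0.
Report 12: project built, pays 13, utility 12 - 13 = -1.
Report 18: project built, pays 13, utility 12 - 13 = -1.
Report 22: project built, pays 13, utility 12 - 13 = -1.
The best choice is 3 with utility 0.

3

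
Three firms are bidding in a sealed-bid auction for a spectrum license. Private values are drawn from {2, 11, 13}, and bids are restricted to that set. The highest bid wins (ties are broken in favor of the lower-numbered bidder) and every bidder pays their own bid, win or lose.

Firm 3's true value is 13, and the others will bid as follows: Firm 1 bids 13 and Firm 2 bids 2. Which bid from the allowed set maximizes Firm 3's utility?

Bid 2: loses but pays 2, utility -2.
Bid 11: loses but pays 11, utility -11.
Bid 13: loses but pays 13, utility -13.
The best choice is 2 with utility -2.

2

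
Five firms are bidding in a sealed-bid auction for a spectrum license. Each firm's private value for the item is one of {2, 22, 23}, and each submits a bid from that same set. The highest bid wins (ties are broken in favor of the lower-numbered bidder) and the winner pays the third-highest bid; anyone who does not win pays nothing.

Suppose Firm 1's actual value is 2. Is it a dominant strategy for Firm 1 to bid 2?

Yes

Check each profile of the others' bids and compare truth against every alternative bid.
Others bid (2, 2, 22, 22): truth gives 0, best alternative gives -20.
Others bid (2, 22, 2, 22): truth gives 0, best alternative gives -20.
Others bid (2, 22, 22, 2): truth gives 0, best alternative gives -20.
Others bid (2, 22, 22, 22): truth gives 0, best alternative gives -20.
Others bid (22, 2, 2, 22): truth gives 0, best alternative gives -20.
Others bid (22, 2, 22, 2): truth gives 0, best alternative gives -20.
(Remaining 75 profiles checked similarly; truth is weakly best in each.)
In every case the truthful bid is at least as good as any alternative, so it is a dominant strategy.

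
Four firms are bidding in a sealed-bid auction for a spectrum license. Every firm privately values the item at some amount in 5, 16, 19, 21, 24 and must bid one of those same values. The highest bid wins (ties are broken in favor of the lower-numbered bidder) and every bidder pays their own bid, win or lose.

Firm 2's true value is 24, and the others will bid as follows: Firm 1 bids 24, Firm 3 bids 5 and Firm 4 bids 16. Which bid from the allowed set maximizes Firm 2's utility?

Bid 5: loses but pays 5, utility -5.
Bid 16: loses but pays 16, utility -16.
Bid 19: loses but pays 19, utility -19.
Bid 21: loses but pays 21, utility -21.
Bid 24: loses but pays 24, utility -24.
The best choice is 5 with utility -5.

5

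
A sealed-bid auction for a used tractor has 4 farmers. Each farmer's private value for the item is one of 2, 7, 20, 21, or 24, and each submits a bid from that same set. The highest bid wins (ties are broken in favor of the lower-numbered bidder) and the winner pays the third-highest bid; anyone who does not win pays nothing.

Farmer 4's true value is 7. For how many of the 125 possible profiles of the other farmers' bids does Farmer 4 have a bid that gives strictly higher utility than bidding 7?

9

Others bid (2, 2, 7): truth gives 0; bid 20 gives 5 > 0. Violating.
Others bid (2, 2, 20): truth gives 0; bid 21 gives 5 > 0. Violating.
Others bid (2, 2, 21): truth gives 0; bid 24 gives 5 > 0. Violating.
Others bid (2, 7, 2): truth gives 0; bid 20 gives 5 > 0. Violating.
Others bid (2, 2, 2): truth gives 5; no alternative beats it.
Others bid (2, 2, 24): truth gives 0; no alternative beats it.
(Checking all 125 profiles: 9 have a profitable deviation, 116 do not.)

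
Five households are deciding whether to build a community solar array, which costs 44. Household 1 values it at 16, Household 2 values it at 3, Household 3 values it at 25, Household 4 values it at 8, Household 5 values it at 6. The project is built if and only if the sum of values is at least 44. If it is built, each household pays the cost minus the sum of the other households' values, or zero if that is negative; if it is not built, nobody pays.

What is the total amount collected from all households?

13

Total value 58 ≥ cost 44, so it is built.
Household 1: others sum to 42; max(0, 44 - 42) = 2.
Household 2: others sum to 55; max(0, 44 - 55) = 0.
Household 3: others sum to 33; max(0, 44 - 33) = 11.
Household 4: others sum to 50; max(0, 44 - 50) = 0.
Household 5: others sum to 52; max(0, 44 - 52) = 0.
Total collected = 2 + 0 + 11 + 0 + 0 = 13.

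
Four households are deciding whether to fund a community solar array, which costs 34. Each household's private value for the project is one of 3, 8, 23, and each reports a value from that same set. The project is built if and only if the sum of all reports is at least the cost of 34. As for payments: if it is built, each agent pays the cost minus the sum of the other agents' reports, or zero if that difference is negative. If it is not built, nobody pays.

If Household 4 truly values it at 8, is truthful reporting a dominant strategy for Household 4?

Check each profile of the others' reports and compare truth against every alternative report.
Others report (3, 8, 23): truth gives 8, best alternative gives 8.
Others report (3, 23, 8): truth gives 8, best alternative gives 8.
Others report (3, 23, 23): truth gives 8, best alternative gives 8.
Others report (8, 3, 23): truth gives 8, best alternative gives 8.
Others report (8, 8, 23): truth gives 8, best alternative gives 8.
Others report (8, 23, 3): truth gives 8, best alternative gives 8.
(Remaining 21 profiles checked similarly; truth is weakly best in each.)
In every case the truthful report is at least as good as any alternative, so it is a dominant strategy.

Yes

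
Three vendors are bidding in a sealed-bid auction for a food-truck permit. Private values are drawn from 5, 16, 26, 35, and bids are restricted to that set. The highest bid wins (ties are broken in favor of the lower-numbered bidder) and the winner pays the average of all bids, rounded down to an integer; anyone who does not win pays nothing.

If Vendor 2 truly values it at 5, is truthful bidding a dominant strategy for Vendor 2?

Check each profile of the others' bids and compare truth against every alternative bid.
Others bid (5, 16): truth gives 0, best alternative gives -7.
Others bid (5, 5): truth gives 0, best alternative gives -3.
Others bid (5, 26): truth gives 0, best alternative gives 0.
Others bid (5, 35): truth gives 0, best alternative gives 0.
Others bid (16, 5): truth gives 0, best alternative gives 0.
Others bid (16, 16): truth gives 0, best alternative gives 0.
(Remaining 10 profiles checked similarly; truth is weakly best in each.)
In every case the truthful bid is at least as good as any alternative, so it is a dominant strategy.

Yes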